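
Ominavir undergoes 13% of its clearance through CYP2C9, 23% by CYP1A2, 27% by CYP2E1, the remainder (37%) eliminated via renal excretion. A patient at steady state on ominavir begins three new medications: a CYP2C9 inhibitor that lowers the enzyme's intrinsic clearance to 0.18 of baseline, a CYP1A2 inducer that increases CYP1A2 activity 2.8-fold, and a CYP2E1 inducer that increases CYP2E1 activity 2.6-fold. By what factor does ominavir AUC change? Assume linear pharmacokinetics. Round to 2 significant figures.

0.57

The CYP2C9 pathway (13% of clearance) is reduced to 0.18× activity: 0.13 × 0.18 = 0.0234.
The CYP1A2 pathway (23% of clearance) is boosted to 2.8× activity: 0.23 × 2.8 = 0.644.
The CYP2E1 pathway (27% of clearance) rises to 2.6× activity: 0.27 × 2.6 = 0.702.
Non-CYP routes (37%) are unchanged.
Relative clearance = 0.0234 + 0.644 + 0.702 + 0.37 = 1.7394.
AUC ∝ 1/CL: fold-change = 1 / 1.7394 = 0.57.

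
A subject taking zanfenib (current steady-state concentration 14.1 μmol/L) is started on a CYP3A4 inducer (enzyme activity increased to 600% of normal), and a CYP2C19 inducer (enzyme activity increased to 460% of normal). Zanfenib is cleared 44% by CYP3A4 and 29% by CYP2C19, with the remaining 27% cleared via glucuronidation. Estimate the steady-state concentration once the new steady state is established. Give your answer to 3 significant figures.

The CYP3A4 pathway (44% of clearance) rises to 6× activity: 0.44 × 6 = 2.64.
The CYP2C19 pathway (29% of clearance) is boosted to 4.6× activity: 0.29 × 4.6 = 1.334.
Non-CYP routes (27%) are unchanged.
Relative clearance = 2.64 + 1.334 + 0.27 = 4.244.
Steady-state concentration ∝ 1/CL: new value = 14.1 / 4.244 = 3.32 μmol/L.

3.32 μmol/L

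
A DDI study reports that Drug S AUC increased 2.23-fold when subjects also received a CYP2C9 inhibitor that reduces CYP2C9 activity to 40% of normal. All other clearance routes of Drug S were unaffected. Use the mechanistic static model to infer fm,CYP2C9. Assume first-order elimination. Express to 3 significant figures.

0.919

Let x = fm,CYP2C9. Because AUC ∝ 1/CL, relative clearance fell to 1/2.23 = 0.4484.
Setting x·0.4 + (1 − x) = 0.4484 and solving: x = (0.4484 − 1)/(0.4 − 1) = 0.919.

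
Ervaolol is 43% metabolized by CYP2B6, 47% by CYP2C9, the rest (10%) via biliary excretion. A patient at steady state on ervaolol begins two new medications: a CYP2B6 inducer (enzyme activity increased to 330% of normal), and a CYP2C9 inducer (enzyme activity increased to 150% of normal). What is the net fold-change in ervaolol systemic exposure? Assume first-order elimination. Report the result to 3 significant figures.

0.450

The CYP2B6 pathway (43% of clearance) is boosted to 3.3× activity: 0.43 × 3.3 = 1.419.
The CYP2C9 pathway (47% of clearance) is boosted to 1.5× activity: 0.47 × 1.5 = 0.705.
Non-CYP routes (10%) are unchanged.
Relative clearance = 1.419 + 0.705 + 0.1 = 2.224.
Because systemic exposure varies inversely with clearance, the combined effect is 1 / 2.224 = 0.450.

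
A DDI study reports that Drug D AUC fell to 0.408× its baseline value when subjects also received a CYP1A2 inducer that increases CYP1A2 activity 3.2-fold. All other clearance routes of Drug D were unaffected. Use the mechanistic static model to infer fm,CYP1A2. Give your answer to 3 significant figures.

CL'/CL = 1 / 0.408 = 2.451
3.2·fm + (1 − fm) = 2.451
fm = (2.451 − 1) / (3.2 − 1) = 0.660

0.660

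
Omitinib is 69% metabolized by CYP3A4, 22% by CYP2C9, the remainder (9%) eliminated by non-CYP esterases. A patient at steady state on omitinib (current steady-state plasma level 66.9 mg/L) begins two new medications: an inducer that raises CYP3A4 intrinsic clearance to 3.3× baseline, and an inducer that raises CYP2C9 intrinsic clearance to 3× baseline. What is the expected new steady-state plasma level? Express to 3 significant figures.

22.1 mg/L

The CYP3A4 pathway (69% of clearance) is boosted to 3.3× activity: 0.69 × 3.3 = 2.277.
The CYP2C9 pathway (22% of clearance) is boosted to 3× activity: 0.22 × 3 = 0.66.
The remaining 9% of clearance is unaffected.
New clearance relative to baseline: 2.277 + 0.66 + 0.09 = 3.027.
New steady-state plasma level = 66.9 / 3.027 = 22.1 mg/L (concentration scales inversely with clearance).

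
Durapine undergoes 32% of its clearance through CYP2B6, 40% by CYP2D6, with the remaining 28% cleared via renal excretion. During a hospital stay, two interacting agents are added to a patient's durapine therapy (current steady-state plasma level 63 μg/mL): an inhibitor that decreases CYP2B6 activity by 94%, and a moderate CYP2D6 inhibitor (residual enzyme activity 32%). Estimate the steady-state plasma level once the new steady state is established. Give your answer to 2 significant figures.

1.5 × 10² μg/mL

The CYP2B6 pathway (32% of clearance) falls to 0.06× activity: 0.32 × 0.06 = 0.0192.
The CYP2D6 pathway (40% of clearance) falls to 0.32× activity: 0.4 × 0.32 = 0.128.
The remaining 28% of clearance is unaffected.
New clearance relative to baseline: 0.0192 + 0.128 + 0.28 = 0.4272.
New steady-state plasma level = 63 / 0.4272 = 1.5 × 10² μg/mL (concentration scales inversely with clearance).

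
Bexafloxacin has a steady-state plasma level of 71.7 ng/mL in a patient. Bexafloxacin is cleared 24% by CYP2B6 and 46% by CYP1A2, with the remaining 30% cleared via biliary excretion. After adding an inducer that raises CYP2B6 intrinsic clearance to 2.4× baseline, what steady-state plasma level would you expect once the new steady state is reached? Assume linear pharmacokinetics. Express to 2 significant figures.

54 ng/mL

CYP2B6: 0.24 × 2.4 = 0.576
CYP1A2: 0.46 (unchanged)
Other: 0.3 (unchanged)
Relative clearance = 0.576 + 0.46 + 0.3 = 1.336.
New steady-state plasma level = baseline ÷ relative clearance = 71.7 / 1.336 = 54 ng/mL.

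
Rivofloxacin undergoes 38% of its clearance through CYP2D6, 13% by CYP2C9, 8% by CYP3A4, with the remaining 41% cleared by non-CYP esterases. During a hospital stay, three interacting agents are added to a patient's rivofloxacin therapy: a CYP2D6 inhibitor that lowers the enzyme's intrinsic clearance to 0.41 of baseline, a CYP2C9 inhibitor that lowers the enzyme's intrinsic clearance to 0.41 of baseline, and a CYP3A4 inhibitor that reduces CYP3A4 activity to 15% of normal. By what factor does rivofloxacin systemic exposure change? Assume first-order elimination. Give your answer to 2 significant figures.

1.6

The CYP2D6 pathway (38% of clearance) falls to 0.41× activity: 0.38 × 0.41 = 0.1558.
The CYP2C9 pathway (13% of clearance) drops to 0.41× activity: 0.13 × 0.41 = 0.0533.
The CYP3A4 pathway (8% of clearance) falls to 0.15× activity: 0.08 × 0.15 = 0.012.
The remaining 41% of clearance is unaffected.
New clearance relative to baseline: 0.1558 + 0.0533 + 0.012 + 0.41 = 0.6311.
Net systemic exposure ratio = 1 / 0.6311 = 1.6.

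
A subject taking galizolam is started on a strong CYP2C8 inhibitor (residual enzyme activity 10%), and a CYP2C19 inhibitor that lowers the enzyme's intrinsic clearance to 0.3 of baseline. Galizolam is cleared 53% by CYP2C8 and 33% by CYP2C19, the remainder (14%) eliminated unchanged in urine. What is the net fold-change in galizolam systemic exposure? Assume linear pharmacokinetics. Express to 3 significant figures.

3.42

The CYP2C8 pathway (53% of clearance) drops to 0.1× activity: 0.53 × 0.1 = 0.053.
The CYP2C19 pathway (33% of clearance) falls to 0.3× activity: 0.33 × 0.3 = 0.099.
The remaining 14% of clearance is unaffected.
New clearance relative to baseline: 0.053 + 0.099 + 0.14 = 0.292.
Net systemic exposure ratio = 1 / 0.292 = 3.42.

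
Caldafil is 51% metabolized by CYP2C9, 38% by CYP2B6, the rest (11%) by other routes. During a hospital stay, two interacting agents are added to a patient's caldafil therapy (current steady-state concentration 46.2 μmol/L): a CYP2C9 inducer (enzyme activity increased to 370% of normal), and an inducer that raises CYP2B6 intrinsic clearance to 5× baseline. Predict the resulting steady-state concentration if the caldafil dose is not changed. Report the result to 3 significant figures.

The CYP2C9 pathway (51% of clearance) increases to 3.7× activity: 0.51 × 3.7 = 1.887.
The CYP2B6 pathway (38% of clearance) is boosted to 5× activity: 0.38 × 5 = 1.9.
The remaining 11% of clearance is unaffected.
Relative clearance = 1.887 + 1.9 + 0.11 = 3.897.
Dividing the baseline by the relative clearance: 46.2 / 3.897 = 11.9 μmol/L.

11.9 μmol/L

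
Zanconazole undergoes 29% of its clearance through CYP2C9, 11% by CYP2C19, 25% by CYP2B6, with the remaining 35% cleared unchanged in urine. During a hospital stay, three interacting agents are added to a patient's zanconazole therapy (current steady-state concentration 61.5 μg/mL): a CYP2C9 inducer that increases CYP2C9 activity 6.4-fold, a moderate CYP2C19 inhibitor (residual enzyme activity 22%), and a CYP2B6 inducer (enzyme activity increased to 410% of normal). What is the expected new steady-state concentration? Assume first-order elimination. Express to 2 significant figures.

CYP2C9: 0.29 × 6.4 = 1.856
CYP2C19: 0.11 × 0.22 = 0.0242
CYP2B6: 0.25 × 4.1 = 1.025
Other: 0.35 (unchanged)
Relative clearance = 1.856 + 0.0242 + 1.025 + 0.35 = 3.2552.
Steady-state concentration ∝ 1/CL: new value = 61.5 / 3.2552 = 19 μg/mL.

19 μg/mL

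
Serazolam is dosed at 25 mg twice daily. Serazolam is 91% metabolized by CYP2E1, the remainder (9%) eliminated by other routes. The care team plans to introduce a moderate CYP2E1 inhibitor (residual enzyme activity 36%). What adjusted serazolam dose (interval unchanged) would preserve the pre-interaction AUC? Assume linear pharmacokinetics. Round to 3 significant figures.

CYP2E1: 0.91 × 0.36 = 0.3276
Other: 0.09 (unchanged)
Relative clearance = 0.3276 + 0.09 = 0.4176.
Css,avg = (dose rate)/CL, so holding Css fixed requires dose ∝ CL: 25 × 0.4176 = 10.4 mg.

10.4 mg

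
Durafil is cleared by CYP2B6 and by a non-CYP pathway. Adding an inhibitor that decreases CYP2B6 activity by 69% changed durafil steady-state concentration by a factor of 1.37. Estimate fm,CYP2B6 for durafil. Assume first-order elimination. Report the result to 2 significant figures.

0.39

Call the CYP2B6 fraction fm. After the interaction, CL_new/CL_old = fm × 0.31 + (1 − fm).
Steady-state concentration ratio = 1 / (new CL fraction), so new CL fraction = 1 / 1.37 = 0.7299.
fm × 0.31 + 1 − fm = 0.7299  ⇒  fm × (0.31 − 1) = −0.2701  ⇒  fm = 0.39.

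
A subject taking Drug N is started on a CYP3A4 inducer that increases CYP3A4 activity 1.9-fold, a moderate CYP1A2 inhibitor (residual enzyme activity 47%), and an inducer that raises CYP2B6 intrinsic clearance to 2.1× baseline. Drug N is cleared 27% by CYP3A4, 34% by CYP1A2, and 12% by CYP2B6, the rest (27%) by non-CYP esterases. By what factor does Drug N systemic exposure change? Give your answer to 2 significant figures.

0.84

The CYP3A4 pathway (27% of clearance) is boosted to 1.9× activity: 0.27 × 1.9 = 0.513.
The CYP1A2 pathway (34% of clearance) is reduced to 0.47× activity: 0.34 × 0.47 = 0.1598.
The CYP2B6 pathway (12% of clearance) increases to 2.1× activity: 0.12 × 2.1 = 0.252.
Non-CYP routes (27%) are unchanged.
New clearance relative to baseline: 0.513 + 0.1598 + 0.252 + 0.27 = 1.1948.
Net systemic exposure ratio = 1 / 1.1948 = 0.84.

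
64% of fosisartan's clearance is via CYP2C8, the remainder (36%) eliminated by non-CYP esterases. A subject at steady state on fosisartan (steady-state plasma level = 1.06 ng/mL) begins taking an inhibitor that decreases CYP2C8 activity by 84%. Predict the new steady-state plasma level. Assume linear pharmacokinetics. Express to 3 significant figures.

CYP2C8: 0.64 × 0.16 = 0.1024
Other: 0.36 (unchanged)
New clearance relative to baseline: 0.1024 + 0.36 = 0.4624.
New steady-state plasma level = baseline ÷ relative clearance = 1.06 / 0.4624 = 2.29 ng/mL.

2.29 ng/mL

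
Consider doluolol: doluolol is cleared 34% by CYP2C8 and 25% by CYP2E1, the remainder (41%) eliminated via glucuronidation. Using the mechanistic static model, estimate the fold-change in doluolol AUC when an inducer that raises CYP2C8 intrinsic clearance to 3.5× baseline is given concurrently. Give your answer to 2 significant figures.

The CYP2C8 pathway (34% of clearance) increases to 3.5× activity: 0.34 × 3.5 = 1.19.
CYP2E1 (25%) and the residual 41% are unaffected.
New clearance relative to baseline: 1.19 + 0.25 + 0.41 = 1.85.
AUC is inversely proportional to clearance, so the fold-change is 1 / 1.85 = 0.54.

0.54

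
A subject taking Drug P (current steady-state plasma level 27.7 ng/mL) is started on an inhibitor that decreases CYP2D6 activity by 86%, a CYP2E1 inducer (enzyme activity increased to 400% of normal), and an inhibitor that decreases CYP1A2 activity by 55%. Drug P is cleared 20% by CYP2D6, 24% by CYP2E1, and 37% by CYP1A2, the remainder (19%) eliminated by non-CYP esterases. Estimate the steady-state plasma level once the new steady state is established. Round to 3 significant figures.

20.6 ng/mL

CYP2D6: 0.2 × 0.14 = 0.028
CYP2E1: 0.24 × 4 = 0.96
CYP1A2: 0.37 × 0.45 = 0.1665
Other: 0.19 (unchanged)
Relative clearance = 0.028 + 0.96 + 0.1665 + 0.19 = 1.3445.
Dividing the baseline by the relative clearance: 27.7 / 1.3445 = 20.6 ng/mL.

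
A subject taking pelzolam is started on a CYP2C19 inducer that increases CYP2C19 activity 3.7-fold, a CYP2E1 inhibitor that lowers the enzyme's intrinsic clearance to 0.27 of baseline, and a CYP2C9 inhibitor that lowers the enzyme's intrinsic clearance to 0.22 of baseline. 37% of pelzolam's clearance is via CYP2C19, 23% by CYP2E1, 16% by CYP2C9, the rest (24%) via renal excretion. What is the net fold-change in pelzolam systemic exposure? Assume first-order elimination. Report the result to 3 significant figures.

The CYP2C19 pathway (37% of clearance) increases to 3.7× activity: 0.37 × 3.7 = 1.369.
The CYP2E1 pathway (23% of clearance) is reduced to 0.27× activity: 0.23 × 0.27 = 0.0621.
The CYP2C9 pathway (16% of clearance) falls to 0.22× activity: 0.16 × 0.22 = 0.0352.
Non-CYP routes (24%) are unchanged.
CL_new/CL_old = 1.369 + 0.0621 + 0.0352 + 0.24 = 1.7063.
Net systemic exposure ratio = 1 / 1.7063 = 0.586.

0.586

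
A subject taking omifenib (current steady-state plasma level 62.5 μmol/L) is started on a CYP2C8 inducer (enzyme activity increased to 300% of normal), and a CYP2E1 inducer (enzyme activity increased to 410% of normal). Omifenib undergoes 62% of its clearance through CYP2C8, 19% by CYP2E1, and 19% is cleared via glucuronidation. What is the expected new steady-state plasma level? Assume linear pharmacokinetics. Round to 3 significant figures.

22.1 μmol/L

The CYP2C8 pathway (62% of clearance) rises to 3× activity: 0.62 × 3 = 1.86.
The CYP2E1 pathway (19% of clearance) is boosted to 4.1× activity: 0.19 × 4.1 = 0.779.
The remaining 19% of clearance is unaffected.
Relative clearance = 1.86 + 0.779 + 0.19 = 2.829.
New steady-state plasma level = 62.5 / 2.829 = 22.1 μmol/L (concentration scales inversely with clearance).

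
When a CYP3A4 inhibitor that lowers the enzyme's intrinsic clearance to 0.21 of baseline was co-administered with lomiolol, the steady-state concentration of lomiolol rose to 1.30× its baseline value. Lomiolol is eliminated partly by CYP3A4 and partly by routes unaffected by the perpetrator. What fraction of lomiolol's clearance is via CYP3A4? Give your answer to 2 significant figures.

0.29

Call the CYP3A4 fraction fm. After the interaction, CL_new/CL_old = fm × 0.21 + (1 − fm).
Steady-state concentration ratio = 1 / (new CL fraction), so new CL fraction = 1 / 1.30 = 0.7692.
fm × 0.21 + 1 − fm = 0.7692  ⇒  fm × (0.21 − 1) = −0.2308  ⇒  fm = 0.29.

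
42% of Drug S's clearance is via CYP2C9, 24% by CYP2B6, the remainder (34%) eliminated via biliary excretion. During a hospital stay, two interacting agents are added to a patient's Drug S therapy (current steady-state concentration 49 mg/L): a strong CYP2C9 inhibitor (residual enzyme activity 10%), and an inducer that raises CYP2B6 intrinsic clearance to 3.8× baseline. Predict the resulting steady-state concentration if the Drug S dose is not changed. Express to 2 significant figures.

The CYP2C9 pathway (42% of clearance) falls to 0.1× activity: 0.42 × 0.1 = 0.042.
The CYP2B6 pathway (24% of clearance) increases to 3.8× activity: 0.24 × 3.8 = 0.912.
Non-CYP routes (34%) are unchanged.
Relative clearance = 0.042 + 0.912 + 0.34 = 1.294.
New steady-state concentration = 49 / 1.294 = 38 mg/L (concentration scales inversely with clearance).

38 mg/L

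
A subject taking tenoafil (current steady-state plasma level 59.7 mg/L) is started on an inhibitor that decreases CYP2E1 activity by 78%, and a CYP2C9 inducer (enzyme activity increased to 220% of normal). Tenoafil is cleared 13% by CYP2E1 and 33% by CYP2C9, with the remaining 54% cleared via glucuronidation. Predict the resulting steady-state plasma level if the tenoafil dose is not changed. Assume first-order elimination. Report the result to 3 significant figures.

46.1 mg/L

The CYP2E1 pathway (13% of clearance) falls to 0.22× activity: 0.13 × 0.22 = 0.0286.
The CYP2C9 pathway (33% of clearance) rises to 2.2× activity: 0.33 × 2.2 = 0.726.
The remaining 54% of clearance is unaffected.
New clearance relative to baseline: 0.0286 + 0.726 + 0.54 = 1.2946.
Steady-state plasma level ∝ 1/CL: new value = 59.7 / 1.2946 = 46.1 mg/L.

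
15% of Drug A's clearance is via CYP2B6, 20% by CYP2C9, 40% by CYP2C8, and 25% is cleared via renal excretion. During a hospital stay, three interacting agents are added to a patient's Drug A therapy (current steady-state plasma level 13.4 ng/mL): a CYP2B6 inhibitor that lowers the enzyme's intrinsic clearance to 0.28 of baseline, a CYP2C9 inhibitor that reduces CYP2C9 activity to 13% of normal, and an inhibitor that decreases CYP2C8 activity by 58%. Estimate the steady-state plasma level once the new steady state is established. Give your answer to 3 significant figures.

27.6 ng/mL

CYP2B6: 0.15 × 0.28 = 0.042
CYP2C9: 0.2 × 0.13 = 0.026
CYP2C8: 0.4 × 0.42 = 0.168
Other: 0.25 (unchanged)
New clearance relative to baseline: 0.042 + 0.026 + 0.168 + 0.25 = 0.486.
Steady-state plasma level ∝ 1/CL: new value = 13.4 / 0.486 = 27.6 ng/mL.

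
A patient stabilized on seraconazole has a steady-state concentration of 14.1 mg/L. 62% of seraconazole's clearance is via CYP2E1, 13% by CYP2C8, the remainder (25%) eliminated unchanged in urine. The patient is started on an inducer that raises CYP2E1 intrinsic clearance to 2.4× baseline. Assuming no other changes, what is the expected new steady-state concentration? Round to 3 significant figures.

7.55 mg/L

The CYP2E1 pathway (62% of clearance) increases to 2.4× activity: 0.62 × 2.4 = 1.488.
CYP2C8 (13%) and the residual 25% are unaffected.
Relative clearance = 1.488 + 0.13 + 0.25 = 1.868.
New steady-state concentration = baseline ÷ relative clearance = 14.1 / 1.868 = 7.55 mg/L.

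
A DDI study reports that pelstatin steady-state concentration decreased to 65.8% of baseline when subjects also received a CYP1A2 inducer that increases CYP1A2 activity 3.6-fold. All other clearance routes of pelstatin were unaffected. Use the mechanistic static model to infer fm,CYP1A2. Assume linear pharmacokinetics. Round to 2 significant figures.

Write x for the fraction cleared via CYP1A2. The observed steady-state concentration change means clearance rose to 1/0.658 = 1.52 of baseline.
Only the CYP1A2 route changed, so 1.52 = x·3.6 + (1 − x), giving x = 0.20.

0.20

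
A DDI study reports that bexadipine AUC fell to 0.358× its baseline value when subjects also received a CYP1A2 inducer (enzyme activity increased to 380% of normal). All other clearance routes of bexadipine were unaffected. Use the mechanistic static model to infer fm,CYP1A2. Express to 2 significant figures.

0.64

Let x = fm,CYP1A2. Because AUC ∝ 1/CL, relative clearance rose to 1/0.358 = 2.793.
Only the CYP1A2 route changed, so 2.793 = x·3.8 + (1 − x), giving x = 0.64.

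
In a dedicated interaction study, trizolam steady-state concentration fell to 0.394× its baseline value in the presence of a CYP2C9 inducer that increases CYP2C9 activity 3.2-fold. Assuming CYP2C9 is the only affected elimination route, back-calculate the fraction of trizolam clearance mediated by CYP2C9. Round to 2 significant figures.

0.70

CL'/CL = 1 / 0.394 = 2.538
3.2·fm + (1 − fm) = 2.538
fm = (2.538 − 1) / (3.2 − 1) = 0.70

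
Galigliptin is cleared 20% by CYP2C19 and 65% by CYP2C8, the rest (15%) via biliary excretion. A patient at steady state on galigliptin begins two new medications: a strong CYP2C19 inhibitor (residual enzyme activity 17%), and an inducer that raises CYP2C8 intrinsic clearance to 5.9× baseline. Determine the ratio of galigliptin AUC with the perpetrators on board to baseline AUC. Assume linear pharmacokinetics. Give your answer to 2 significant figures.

The CYP2C19 pathway (20% of clearance) falls to 0.17× activity: 0.2 × 0.17 = 0.034.
The CYP2C8 pathway (65% of clearance) increases to 5.9× activity: 0.65 × 5.9 = 3.835.
The remaining 15% of clearance is unaffected.
Relative clearance = 0.034 + 3.835 + 0.15 = 4.019.
AUC ∝ 1/CL: fold-change = 1 / 4.019 = 0.25.

0.25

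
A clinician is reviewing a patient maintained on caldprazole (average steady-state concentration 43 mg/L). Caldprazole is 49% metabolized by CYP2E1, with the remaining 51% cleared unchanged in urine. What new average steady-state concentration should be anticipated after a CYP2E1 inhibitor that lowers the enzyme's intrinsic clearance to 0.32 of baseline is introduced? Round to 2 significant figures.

The CYP2E1 pathway (49% of clearance) falls to 0.32× activity: 0.49 × 0.32 = 0.1568.
Non-CYP routes (51%) are unchanged.
New clearance relative to baseline: 0.1568 + 0.51 = 0.6668.
Average steady-state concentration ∝ 1/CL, so new value = 43 / 0.6668 = 64 mg/L.

64 mg/L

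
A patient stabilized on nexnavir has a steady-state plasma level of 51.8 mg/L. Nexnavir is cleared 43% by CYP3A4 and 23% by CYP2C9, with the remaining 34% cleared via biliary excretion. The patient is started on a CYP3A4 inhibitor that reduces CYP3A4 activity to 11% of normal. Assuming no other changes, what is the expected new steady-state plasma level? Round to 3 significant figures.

83.9 mg/L

The CYP3A4 pathway (43% of clearance) drops to 0.11× activity: 0.43 × 0.11 = 0.0473.
CYP2C9 (23%) and the residual 34% are unaffected.
New clearance relative to baseline: 0.0473 + 0.23 + 0.34 = 0.6173.
With dosing unchanged, steady-state plasma level scales as 1/CL: 51.8 / 0.6173 = 83.9 mg/L.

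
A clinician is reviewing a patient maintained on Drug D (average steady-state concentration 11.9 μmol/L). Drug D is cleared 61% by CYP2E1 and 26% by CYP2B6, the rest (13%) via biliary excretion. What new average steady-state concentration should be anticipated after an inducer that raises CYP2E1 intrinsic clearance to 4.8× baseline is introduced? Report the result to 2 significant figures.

CYP2E1: 0.61 × 4.8 = 2.928
CYP2B6: 0.26 (unchanged)
Other: 0.13 (unchanged)
New clearance relative to baseline: 2.928 + 0.26 + 0.13 = 3.318.
With dosing unchanged, average steady-state concentration scales as 1/CL: 11.9 / 3.318 = 3.6 μmol/L.

3.6 μmol/L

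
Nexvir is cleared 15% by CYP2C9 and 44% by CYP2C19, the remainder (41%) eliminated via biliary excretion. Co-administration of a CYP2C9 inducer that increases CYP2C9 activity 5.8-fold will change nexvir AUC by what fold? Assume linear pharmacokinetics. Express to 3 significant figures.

0.581

CYP2C9: 0.15 × 5.8 = 0.87
CYP2C19: 0.44 (unchanged)
Other: 0.41 (unchanged)
CL_new/CL_old = 0.87 + 0.44 + 0.41 = 1.72.
AUC is inversely proportional to clearance, so the fold-change is 1 / 1.72 = 0.581.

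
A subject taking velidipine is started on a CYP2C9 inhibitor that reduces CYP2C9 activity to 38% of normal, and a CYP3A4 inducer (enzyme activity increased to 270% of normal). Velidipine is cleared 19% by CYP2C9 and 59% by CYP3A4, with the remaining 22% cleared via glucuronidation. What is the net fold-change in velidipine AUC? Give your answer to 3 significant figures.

The CYP2C9 pathway (19% of clearance) is reduced to 0.38× activity: 0.19 × 0.38 = 0.0722.
The CYP3A4 pathway (59% of clearance) is boosted to 2.7× activity: 0.59 × 2.7 = 1.593.
The remaining 22% of clearance is unaffected.
New clearance relative to baseline: 0.0722 + 1.593 + 0.22 = 1.8852.
Net AUC ratio = 1 / 1.8852 = 0.530.

0.530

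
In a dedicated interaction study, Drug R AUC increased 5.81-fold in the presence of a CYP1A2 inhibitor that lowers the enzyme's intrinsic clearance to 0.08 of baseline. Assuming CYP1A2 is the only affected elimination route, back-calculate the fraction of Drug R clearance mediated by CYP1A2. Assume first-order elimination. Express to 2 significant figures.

Let x = fm,CYP1A2. Because AUC ∝ 1/CL, relative clearance fell to 1/5.81 = 0.1721.
Only the CYP1A2 route changed, so 0.1721 = x·0.08 + (1 − x), giving x = 0.90.

0.90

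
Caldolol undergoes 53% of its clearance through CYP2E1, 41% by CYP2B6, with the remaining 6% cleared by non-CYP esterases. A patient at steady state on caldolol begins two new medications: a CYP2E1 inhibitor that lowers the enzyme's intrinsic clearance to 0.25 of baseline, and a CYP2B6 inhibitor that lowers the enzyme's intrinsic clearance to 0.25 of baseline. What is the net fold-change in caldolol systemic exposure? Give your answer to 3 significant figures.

3.39

CYP2E1: 0.53 × 0.25 = 0.1325
CYP2B6: 0.41 × 0.25 = 0.1025
Other: 0.06 (unchanged)
CL_new/CL_old = 0.1325 + 0.1025 + 0.06 = 0.295.
Systemic exposure ∝ 1/CL: fold-change = 1 / 0.295 = 3.39.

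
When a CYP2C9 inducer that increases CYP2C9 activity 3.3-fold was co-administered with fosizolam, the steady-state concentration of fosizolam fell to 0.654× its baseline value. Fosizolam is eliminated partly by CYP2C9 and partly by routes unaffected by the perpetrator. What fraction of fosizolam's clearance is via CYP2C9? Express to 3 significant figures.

0.230

Let fm be the CYP2C9 fraction. New clearance relative to baseline = fm × 3.3 + (1 − fm).
Steady-state concentration ratio = 1 / (new CL fraction), so new CL fraction = 1 / 0.654 = 1.529.
fm × 3.3 + 1 − fm = 1.529  ⇒  fm × (3.3 − 1) = 0.5291  ⇒  fm = 0.230.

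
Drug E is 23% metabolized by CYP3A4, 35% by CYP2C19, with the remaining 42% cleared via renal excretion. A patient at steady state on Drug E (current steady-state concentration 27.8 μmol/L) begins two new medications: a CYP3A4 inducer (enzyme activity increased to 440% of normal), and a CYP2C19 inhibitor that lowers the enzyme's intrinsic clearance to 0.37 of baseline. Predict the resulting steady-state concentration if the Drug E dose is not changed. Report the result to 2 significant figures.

18 μmol/L

The CYP3A4 pathway (23% of clearance) rises to 4.4× activity: 0.23 × 4.4 = 1.012.
The CYP2C19 pathway (35% of clearance) falls to 0.37× activity: 0.35 × 0.37 = 0.1295.
The remaining 42% of clearance is unaffected.
Relative clearance = 1.012 + 0.1295 + 0.42 = 1.5615.
Dividing the baseline by the relative clearance: 27.8 / 1.5615 = 18 μmol/L.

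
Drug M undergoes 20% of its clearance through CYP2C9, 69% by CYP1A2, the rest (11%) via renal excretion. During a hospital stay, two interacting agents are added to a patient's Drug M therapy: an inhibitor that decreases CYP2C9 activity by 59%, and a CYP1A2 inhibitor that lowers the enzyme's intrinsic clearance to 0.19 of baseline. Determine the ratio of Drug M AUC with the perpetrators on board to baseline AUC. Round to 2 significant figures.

The CYP2C9 pathway (20% of clearance) is reduced to 0.41× activity: 0.2 × 0.41 = 0.082.
The CYP1A2 pathway (69% of clearance) drops to 0.19× activity: 0.69 × 0.19 = 0.1311.
The remaining 11% of clearance is unaffected.
New clearance relative to baseline: 0.082 + 0.1311 + 0.11 = 0.3231.
AUC ∝ 1/CL: fold-change = 1 / 0.3231 = 3.1.

3.1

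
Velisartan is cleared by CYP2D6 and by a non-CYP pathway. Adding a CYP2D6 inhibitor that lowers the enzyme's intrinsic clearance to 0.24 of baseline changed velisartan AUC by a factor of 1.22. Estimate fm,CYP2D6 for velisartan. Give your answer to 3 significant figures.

CL'/CL = 1 / 1.22 = 0.8197
0.24·fm + (1 − fm) = 0.8197
fm = (0.8197 − 1) / (0.24 − 1) = 0.237

0.237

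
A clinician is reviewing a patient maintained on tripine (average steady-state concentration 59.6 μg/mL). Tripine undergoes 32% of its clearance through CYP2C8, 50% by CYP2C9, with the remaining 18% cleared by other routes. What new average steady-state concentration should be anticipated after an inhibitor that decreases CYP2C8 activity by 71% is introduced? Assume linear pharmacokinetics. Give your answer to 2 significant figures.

77 μg/mL

CYP2C8: 0.32 × 0.29 = 0.0928
CYP2C9: 0.5 (unchanged)
Other: 0.18 (unchanged)
CL_new/CL_old = 0.0928 + 0.5 + 0.18 = 0.7728.
New average steady-state concentration = baseline ÷ relative clearance = 59.6 / 0.7728 = 77 μg/mL.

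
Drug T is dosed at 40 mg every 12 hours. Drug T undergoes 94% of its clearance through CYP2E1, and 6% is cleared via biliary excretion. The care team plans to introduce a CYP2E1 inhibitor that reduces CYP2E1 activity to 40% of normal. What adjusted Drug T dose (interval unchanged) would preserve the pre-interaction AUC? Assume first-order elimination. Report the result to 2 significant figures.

17 mg

The CYP2E1 pathway (94% of clearance) falls to 0.4× activity: 0.94 × 0.4 = 0.376.
The remaining 6% of clearance is unaffected.
New clearance relative to baseline: 0.376 + 0.06 = 0.436.
Css,avg = (dose rate)/CL, so holding Css fixed requires dose ∝ CL: 40 × 0.436 = 17 mg.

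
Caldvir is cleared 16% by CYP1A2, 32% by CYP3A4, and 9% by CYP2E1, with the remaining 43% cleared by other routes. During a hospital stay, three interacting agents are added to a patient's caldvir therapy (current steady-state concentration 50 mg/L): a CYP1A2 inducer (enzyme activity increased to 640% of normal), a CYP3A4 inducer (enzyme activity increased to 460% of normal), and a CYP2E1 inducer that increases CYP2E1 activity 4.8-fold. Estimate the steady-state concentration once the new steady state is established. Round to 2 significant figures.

15 mg/L

CYP1A2: 0.16 × 6.4 = 1.024
CYP3A4: 0.32 × 4.6 = 1.472
CYP2E1: 0.09 × 4.8 = 0.432
Other: 0.43 (unchanged)
Relative clearance = 1.024 + 1.472 + 0.432 + 0.43 = 3.358.
Steady-state concentration ∝ 1/CL: new value = 50 / 3.358 = 15 mg/L.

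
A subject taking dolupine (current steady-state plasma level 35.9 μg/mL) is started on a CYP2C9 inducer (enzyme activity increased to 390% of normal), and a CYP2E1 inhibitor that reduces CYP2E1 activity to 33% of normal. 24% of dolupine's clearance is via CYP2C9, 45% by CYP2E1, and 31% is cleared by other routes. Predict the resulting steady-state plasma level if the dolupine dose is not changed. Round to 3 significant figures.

CYP2C9: 0.24 × 3.9 = 0.936
CYP2E1: 0.45 × 0.33 = 0.1485
Other: 0.31 (unchanged)
Relative clearance = 0.936 + 0.1485 + 0.31 = 1.3945.
Steady-state plasma level ∝ 1/CL: new value = 35.9 / 1.3945 = 25.7 μg/mL.

25.7 μg/mL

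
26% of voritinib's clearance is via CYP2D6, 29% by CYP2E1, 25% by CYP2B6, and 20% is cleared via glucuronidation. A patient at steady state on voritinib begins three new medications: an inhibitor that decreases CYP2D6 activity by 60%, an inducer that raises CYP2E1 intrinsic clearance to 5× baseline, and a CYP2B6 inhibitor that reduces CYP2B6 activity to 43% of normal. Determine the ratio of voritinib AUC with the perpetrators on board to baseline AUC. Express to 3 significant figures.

The CYP2D6 pathway (26% of clearance) falls to 0.4× activity: 0.26 × 0.4 = 0.104.
The CYP2E1 pathway (29% of clearance) increases to 5× activity: 0.29 × 5 = 1.45.
The CYP2B6 pathway (25% of clearance) falls to 0.43× activity: 0.25 × 0.43 = 0.1075.
The remaining 20% of clearance is unaffected.
New clearance relative to baseline: 0.104 + 1.45 + 0.1075 + 0.2 = 1.8615.
Because AUC varies inversely with clearance, the combined effect is 1 / 1.8615 = 0.537.

0.537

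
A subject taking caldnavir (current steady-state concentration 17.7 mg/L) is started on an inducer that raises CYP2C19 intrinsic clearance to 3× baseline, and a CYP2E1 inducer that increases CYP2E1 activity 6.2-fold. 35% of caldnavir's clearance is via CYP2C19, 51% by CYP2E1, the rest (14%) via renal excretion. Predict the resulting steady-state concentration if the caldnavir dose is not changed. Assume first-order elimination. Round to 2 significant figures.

The CYP2C19 pathway (35% of clearance) increases to 3× activity: 0.35 × 3 = 1.05.
The CYP2E1 pathway (51% of clearance) rises to 6.2× activity: 0.51 × 6.2 = 3.162.
The remaining 14% of clearance is unaffected.
Relative clearance = 1.05 + 3.162 + 0.14 = 4.352.
Steady-state concentration ∝ 1/CL: new value = 17.7 / 4.352 = 4.1 mg/L.

4.1 mg/L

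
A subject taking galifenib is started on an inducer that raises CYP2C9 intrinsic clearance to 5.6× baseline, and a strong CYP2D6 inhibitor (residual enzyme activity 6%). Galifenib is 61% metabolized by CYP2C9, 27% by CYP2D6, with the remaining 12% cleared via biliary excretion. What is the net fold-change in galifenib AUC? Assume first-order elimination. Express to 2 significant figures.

0.28

CYP2C9: 0.61 × 5.6 = 3.416
CYP2D6: 0.27 × 0.06 = 0.0162
Other: 0.12 (unchanged)
CL_new/CL_old = 3.416 + 0.0162 + 0.12 = 3.5522.
AUC ∝ 1/CL: fold-change = 1 / 3.5522 = 0.28.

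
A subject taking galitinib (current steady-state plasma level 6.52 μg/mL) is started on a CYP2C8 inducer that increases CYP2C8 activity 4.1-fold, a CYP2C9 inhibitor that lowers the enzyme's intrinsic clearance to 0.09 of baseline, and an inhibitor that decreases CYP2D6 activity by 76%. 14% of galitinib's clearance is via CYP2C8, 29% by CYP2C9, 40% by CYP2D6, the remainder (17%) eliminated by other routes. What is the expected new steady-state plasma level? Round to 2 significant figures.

The CYP2C8 pathway (14% of clearance) is boosted to 4.1× activity: 0.14 × 4.1 = 0.574.
The CYP2C9 pathway (29% of clearance) is reduced to 0.09× activity: 0.29 × 0.09 = 0.0261.
The CYP2D6 pathway (40% of clearance) drops to 0.24× activity: 0.4 × 0.24 = 0.096.
Non-CYP routes (17%) are unchanged.
New clearance relative to baseline: 0.574 + 0.0261 + 0.096 + 0.17 = 0.8661.
Dividing the baseline by the relative clearance: 6.52 / 0.8661 = 7.5 μg/mL.

7.5 μg/mL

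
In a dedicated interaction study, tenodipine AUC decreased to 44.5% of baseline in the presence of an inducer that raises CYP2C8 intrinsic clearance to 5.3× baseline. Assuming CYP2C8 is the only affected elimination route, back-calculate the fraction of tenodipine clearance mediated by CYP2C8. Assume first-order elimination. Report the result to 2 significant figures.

0.29

Call the CYP2C8 fraction fm. After the interaction, CL_new/CL_old = fm × 5.3 + (1 − fm).
AUC ratio = 1 / (new CL fraction), so new CL fraction = 1 / 0.445 = 2.247.
fm × 5.3 + 1 − fm = 2.247  ⇒  fm × (5.3 − 1) = 1.247  ⇒  fm = 0.29.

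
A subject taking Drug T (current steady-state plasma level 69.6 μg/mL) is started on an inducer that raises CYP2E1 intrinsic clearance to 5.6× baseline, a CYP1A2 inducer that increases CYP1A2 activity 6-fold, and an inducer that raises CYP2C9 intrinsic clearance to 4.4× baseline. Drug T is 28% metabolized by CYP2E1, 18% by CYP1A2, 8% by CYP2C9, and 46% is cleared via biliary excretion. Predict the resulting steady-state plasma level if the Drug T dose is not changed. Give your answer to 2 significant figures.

20 μg/mL

CYP2E1: 0.28 × 5.6 = 1.568
CYP1A2: 0.18 × 6 = 1.08
CYP2C9: 0.08 × 4.4 = 0.352
Other: 0.46 (unchanged)
Relative clearance = 1.568 + 1.08 + 0.352 + 0.46 = 3.46.
Steady-state plasma level ∝ 1/CL: new value = 69.6 / 3.46 = 20 μg/mL.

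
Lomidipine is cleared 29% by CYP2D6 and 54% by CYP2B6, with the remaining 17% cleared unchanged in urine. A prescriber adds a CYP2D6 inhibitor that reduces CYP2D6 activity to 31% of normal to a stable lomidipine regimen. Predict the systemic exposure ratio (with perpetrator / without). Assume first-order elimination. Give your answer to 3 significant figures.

CYP2D6: 0.29 × 0.31 = 0.0899
CYP2B6: 0.54 (unchanged)
Other: 0.17 (unchanged)
CL_new/CL_old = 0.0899 + 0.54 + 0.17 = 0.7999.
Since systemic exposure ∝ 1/CL, the ratio is 1 / 0.7999 = 1.25.

1.25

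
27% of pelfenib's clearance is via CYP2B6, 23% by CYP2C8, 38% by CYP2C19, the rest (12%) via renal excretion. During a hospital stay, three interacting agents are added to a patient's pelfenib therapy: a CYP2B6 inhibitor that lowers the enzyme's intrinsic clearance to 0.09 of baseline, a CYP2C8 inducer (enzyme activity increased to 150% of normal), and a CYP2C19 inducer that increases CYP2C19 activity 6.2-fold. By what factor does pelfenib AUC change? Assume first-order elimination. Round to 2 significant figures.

0.35

CYP2B6: 0.27 × 0.09 = 0.0243
CYP2C8: 0.23 × 1.5 = 0.345
CYP2C19: 0.38 × 6.2 = 2.356
Other: 0.12 (unchanged)
New clearance relative to baseline: 0.0243 + 0.345 + 2.356 + 0.12 = 2.8453.
Because AUC varies inversely with clearance, the combined effect is 1 / 2.8453 = 0.35.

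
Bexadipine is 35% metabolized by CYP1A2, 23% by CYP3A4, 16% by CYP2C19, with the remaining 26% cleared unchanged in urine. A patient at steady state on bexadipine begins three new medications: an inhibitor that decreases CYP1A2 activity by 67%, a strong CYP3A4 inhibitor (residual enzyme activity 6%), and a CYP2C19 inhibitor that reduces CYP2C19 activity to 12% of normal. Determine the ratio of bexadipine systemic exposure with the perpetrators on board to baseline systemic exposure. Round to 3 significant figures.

2.45

The CYP1A2 pathway (35% of clearance) falls to 0.33× activity: 0.35 × 0.33 = 0.1155.
The CYP3A4 pathway (23% of clearance) is reduced to 0.06× activity: 0.23 × 0.06 = 0.0138.
The CYP2C19 pathway (16% of clearance) is reduced to 0.12× activity: 0.16 × 0.12 = 0.0192.
Non-CYP routes (26%) are unchanged.
New clearance relative to baseline: 0.1155 + 0.0138 + 0.0192 + 0.26 = 0.4085.
Systemic exposure ∝ 1/CL: fold-change = 1 / 0.4085 = 2.45.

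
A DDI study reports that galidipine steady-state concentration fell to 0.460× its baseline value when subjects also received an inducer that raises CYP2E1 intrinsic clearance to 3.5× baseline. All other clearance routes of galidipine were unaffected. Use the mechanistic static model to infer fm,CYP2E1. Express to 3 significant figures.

0.470

Let x = fm,CYP2E1. Because steady-state concentration ∝ 1/CL, relative clearance rose to 1/0.460 = 2.174.
Only the CYP2E1 route changed, so 2.174 = x·3.5 + (1 − x), giving x = 0.470.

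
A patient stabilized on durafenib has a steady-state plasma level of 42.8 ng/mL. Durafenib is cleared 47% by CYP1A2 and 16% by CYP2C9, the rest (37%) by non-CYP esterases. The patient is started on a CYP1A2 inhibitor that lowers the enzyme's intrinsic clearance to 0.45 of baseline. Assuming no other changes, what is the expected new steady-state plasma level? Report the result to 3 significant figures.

The CYP1A2 pathway (47% of clearance) is reduced to 0.45× activity: 0.47 × 0.45 = 0.2115.
CYP2C9 (16%) and the residual 37% are unaffected.
Relative clearance = 0.2115 + 0.16 + 0.37 = 0.7415.
With dosing unchanged, steady-state plasma level scales as 1/CL: 42.8 / 0.7415 = 57.7 ng/mL.

57.7 ng/mL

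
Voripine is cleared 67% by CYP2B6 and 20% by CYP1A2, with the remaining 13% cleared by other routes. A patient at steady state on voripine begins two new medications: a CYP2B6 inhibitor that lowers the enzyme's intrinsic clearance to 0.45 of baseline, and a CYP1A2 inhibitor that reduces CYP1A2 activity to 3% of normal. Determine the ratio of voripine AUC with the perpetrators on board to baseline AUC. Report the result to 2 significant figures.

The CYP2B6 pathway (67% of clearance) drops to 0.45× activity: 0.67 × 0.45 = 0.3015.
The CYP1A2 pathway (20% of clearance) falls to 0.03× activity: 0.2 × 0.03 = 0.006.
The remaining 13% of clearance is unaffected.
CL_new/CL_old = 0.3015 + 0.006 + 0.13 = 0.4375.
Because AUC varies inversely with clearance, the combined effect is 1 / 0.4375 = 2.3.

2.3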